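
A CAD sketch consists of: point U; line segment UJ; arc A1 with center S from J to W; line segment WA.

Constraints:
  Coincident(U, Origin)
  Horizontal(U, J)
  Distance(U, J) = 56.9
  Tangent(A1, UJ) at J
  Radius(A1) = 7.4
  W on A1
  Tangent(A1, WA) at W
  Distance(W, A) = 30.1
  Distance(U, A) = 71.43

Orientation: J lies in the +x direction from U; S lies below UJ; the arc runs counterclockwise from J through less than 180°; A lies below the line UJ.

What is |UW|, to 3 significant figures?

50.9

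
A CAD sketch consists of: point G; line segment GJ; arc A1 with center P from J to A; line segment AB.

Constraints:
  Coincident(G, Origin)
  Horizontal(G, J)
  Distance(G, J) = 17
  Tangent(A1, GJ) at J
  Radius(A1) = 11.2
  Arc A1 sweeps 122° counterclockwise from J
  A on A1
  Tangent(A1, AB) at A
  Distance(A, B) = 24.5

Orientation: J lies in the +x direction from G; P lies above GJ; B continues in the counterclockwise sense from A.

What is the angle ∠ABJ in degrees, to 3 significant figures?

26.7°

G is at the origin; G and J share the same y with |GJ| = 17.0 and J on the +x side, so J = (17.0, 0.00). Tangency of A1 to GJ means the radius PJ is perpendicular to GJ, so P = J + (0, 11.2) = (17.0, 11.2). On A1, J sits at bearing -90° from P; a 122° counterclockwise sweep puts A at bearing 32°, so A = P + 11.2·(cos 32°, sin 32°) = (26.5, 17.1). Tangency of A1 to AB means the radius PA is perpendicular to AB, so AB runs along (−sin 32°, cos 32°); with |AB| = 24.5, B = (13.5, 37.9). Then cos ∠ABJ = BA·BJ / (|BA||BJ|), giving 26.7°.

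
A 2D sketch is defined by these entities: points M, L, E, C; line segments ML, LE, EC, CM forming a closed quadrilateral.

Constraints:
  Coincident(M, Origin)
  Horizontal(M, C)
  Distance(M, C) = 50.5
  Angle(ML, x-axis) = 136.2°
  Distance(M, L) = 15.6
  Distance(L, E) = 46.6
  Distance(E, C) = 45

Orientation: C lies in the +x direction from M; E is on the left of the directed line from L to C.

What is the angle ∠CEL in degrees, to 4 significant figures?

86.37°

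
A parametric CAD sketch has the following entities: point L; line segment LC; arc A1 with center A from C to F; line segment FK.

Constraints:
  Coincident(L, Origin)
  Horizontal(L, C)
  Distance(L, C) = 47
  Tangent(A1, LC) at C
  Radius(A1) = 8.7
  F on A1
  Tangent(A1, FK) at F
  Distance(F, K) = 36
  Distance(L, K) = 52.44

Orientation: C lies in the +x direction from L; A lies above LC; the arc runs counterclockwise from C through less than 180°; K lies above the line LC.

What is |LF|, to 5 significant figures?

55.604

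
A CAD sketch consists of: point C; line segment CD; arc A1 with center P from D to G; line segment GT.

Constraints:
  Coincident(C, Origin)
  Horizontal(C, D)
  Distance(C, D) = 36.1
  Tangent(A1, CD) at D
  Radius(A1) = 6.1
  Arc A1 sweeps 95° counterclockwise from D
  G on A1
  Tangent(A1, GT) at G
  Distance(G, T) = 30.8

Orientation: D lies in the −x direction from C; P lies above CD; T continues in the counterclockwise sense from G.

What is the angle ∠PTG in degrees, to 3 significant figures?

11.2°

C is at the origin; C and D share the same y with |CD| = 36.1 and D on the −x side, so D = (-36.1, 0.00). A1 meets CD tangentially, so PD is at right angles to CD, so P = D + (0, 6.1) = (-36.1, 6.10). On A1, D sits at bearing -90° from P; a 95° counterclockwise sweep puts G at bearing 5°, so G = P + 6.1·(cos 5°, sin 5°) = (-30.0, 6.63). Since A1 is tangent to GT there, PG ⟂ GT, so GT runs along (−sin 5°, cos 5°); with |GT| = 30.8, T = (-32.7, 37.3). Then cos ∠PTG = TP·TG / (|TP||TG|), giving 11.2°.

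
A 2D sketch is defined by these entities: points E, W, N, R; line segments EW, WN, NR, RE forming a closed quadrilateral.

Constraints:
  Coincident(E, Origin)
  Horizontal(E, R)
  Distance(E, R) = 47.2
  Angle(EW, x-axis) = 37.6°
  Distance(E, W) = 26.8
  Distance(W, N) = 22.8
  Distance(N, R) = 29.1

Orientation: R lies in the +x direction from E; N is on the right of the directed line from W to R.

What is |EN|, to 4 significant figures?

19.83

Checks: |WN| = 22.80 ✓; |NR| = 29.10 ✓.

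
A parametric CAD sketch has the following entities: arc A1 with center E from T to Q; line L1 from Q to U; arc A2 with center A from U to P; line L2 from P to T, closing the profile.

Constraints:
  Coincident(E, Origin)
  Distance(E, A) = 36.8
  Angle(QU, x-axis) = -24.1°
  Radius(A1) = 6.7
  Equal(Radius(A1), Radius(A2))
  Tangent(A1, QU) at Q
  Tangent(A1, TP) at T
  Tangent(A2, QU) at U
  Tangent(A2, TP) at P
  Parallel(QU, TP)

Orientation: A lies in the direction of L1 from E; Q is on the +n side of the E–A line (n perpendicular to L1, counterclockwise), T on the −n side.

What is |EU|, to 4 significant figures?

37.40

Tangency of A1 to both parallel lines with radius 6.7 puts Q and T at E ± 6.7·n: Q = (2.736, 6.116), T = (-2.736, -6.116). Equal radii place U and P the same way about A: U = A + 6.7·n = (36.33, -8.911), P = A − 6.7·n = (30.86, -21.14). Then |EU| = |U − E| = 37.40.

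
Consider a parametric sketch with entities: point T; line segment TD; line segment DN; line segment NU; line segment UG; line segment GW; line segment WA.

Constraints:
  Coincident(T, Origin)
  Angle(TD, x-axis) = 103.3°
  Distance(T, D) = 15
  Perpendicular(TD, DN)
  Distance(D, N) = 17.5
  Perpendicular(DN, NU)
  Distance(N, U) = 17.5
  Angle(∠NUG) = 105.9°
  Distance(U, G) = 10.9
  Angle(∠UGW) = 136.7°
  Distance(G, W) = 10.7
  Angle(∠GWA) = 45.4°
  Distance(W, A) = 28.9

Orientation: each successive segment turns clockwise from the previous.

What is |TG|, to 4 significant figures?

8.907

DN ⟂ NU, so NU runs at -76.70°; with |NU| = 17.5, U = (17.61, 1.593). ∠NUG = 105.9° gives UG at -150.8° from the x-axis; with |UG| = 10.9, G = (8.091, -3.725). Then |TG| = |G − T| = 8.907.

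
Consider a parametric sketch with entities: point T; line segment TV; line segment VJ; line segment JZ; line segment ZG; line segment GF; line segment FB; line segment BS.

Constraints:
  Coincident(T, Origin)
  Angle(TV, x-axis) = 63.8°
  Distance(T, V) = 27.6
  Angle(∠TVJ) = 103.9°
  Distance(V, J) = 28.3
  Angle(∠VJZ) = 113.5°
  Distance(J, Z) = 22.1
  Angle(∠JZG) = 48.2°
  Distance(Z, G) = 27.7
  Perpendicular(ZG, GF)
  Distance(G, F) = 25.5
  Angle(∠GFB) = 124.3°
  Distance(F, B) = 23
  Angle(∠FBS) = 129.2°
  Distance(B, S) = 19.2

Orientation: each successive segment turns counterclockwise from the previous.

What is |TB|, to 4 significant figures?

66.01

T is at the origin; TV runs at 63.8° with length 27.6, so V = (12.19, 24.76). ∠TVJ = 103.9° gives VJ at 139.9° from the x-axis; with |VJ| = 28.3, J = (-9.462, 42.99). ∠VJZ = 113.5° gives JZ at -153.6° from the x-axis; with |JZ| = 22.1, Z = (-29.26, 33.17). ∠JZG = 48.2° gives ZG at -21.80° from the x-axis; with |ZG| = 27.7, G = (-3.538, 22.88). The perpendicularity gives GF at right angles to ZG, so GF runs at 68.20°; with |GF| = 25.5, F = (5.932, 46.56). ∠GFB = 124.3° gives FB at 123.9° from the x-axis; with |FB| = 23.0, B = (-6.896, 65.65). Then |TB| = |B − T| = 66.01.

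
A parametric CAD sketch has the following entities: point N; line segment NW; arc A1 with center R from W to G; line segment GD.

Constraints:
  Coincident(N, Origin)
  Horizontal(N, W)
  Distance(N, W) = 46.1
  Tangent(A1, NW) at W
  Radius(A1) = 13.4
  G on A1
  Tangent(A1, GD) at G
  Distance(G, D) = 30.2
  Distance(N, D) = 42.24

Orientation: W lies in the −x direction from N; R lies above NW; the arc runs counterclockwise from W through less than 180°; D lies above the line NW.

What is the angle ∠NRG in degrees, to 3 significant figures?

6.62°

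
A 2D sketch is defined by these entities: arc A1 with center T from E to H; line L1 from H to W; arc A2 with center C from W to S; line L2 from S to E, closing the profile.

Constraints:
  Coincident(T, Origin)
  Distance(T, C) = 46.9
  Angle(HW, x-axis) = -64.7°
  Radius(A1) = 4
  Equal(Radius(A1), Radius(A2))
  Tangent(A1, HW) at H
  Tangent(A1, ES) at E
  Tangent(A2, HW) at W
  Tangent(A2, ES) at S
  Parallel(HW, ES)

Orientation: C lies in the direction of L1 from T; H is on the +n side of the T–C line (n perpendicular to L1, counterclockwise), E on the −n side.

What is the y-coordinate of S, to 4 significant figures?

-44.11

Tangency of A1 to both parallel lines with radius 4.0 puts H and E at T ± 4.0·n: H = (3.616, 1.709), E = (-3.616, -1.709). Equal radii place W and S the same way about C: W = C + 4.0·n = (23.66, -40.69), S = C − 4.0·n = (16.43, -44.11). So S.y = -44.11.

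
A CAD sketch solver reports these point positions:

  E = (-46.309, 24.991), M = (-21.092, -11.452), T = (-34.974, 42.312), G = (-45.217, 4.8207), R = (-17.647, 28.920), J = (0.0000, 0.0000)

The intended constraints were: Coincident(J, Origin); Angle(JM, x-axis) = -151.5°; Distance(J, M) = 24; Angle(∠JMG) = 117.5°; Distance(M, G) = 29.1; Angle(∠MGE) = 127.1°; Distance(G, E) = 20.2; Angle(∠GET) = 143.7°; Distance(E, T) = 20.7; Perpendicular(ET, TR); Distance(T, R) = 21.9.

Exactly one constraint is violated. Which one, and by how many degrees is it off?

Perpendicular(ET, TR) — off by 4.50°.

J = (0.00, 0.00) ✓; JM at -151.5° ✓; |JM| = 24.00 ✓; ∠JMG = 117.5° ✓; |MG| = 29.10 ✓; ∠MGE = 127.1° ✓; |GE| = 20.20 ✓; ∠GET = 143.7° ✓; |ET| = 20.70 ✓; ∠(ET, TR) = 94.50° ✗; |TR| = 21.90 ✓.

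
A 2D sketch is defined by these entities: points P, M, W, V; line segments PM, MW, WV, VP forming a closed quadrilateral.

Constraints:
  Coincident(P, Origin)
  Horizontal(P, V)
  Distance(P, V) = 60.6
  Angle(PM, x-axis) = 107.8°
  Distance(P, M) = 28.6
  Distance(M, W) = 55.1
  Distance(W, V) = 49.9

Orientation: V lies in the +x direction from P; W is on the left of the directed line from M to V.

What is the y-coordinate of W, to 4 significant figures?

46.63

Checks: |MW| = 55.10 ✓; |WV| = 49.90 ✓.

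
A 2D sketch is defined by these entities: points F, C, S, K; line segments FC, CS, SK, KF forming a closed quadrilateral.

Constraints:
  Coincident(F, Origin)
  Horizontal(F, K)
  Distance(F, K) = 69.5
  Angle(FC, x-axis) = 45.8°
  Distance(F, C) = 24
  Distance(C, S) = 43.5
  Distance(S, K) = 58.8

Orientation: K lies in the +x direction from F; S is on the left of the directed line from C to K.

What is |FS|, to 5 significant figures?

67.355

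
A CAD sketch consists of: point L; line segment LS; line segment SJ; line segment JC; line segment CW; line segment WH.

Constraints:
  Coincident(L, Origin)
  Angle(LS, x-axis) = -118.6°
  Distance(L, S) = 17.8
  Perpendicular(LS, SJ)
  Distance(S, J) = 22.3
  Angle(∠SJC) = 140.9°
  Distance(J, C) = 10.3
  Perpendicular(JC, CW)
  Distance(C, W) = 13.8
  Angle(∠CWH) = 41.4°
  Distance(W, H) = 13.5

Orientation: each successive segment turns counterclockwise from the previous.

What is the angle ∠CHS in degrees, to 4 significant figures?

173.3°

L is at the origin; LS runs at -118.6° with length 17.8, so S = (-8.521, -15.63). LS ⟂ SJ, so SJ runs at -28.60°; with |SJ| = 22.3, J = (11.06, -26.30). ∠SJC = 140.9° gives JC at 10.50° from the x-axis; with |JC| = 10.3, C = (21.19, -24.43). JC is perpendicular to CW, so CW runs at 100.5°; with |CW| = 13.8, W = (18.67, -10.86). ∠CWH = 41.4° gives WH at -120.9° from the x-axis; with |WH| = 13.5, H = (11.74, -22.44). Then cos ∠CHS = HC·HS / (|HC||HS|), giving 173.3°.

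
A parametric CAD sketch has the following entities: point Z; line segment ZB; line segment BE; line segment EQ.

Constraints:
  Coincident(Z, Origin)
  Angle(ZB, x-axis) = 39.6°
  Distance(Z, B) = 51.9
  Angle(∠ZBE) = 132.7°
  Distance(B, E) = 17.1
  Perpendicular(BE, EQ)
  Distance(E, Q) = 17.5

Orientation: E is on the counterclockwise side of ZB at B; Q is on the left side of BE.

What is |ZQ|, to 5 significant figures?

56.223

Z is at the origin; ZB runs at 39.6° with length 51.9, so B = 51.9·(cos 39.6°, sin 39.6°) = (39.990, 33.082). ∠ZBE = 132.7°, so BE runs at 39.6° + (180° − 132.7°) = 86.900° from the x-axis; with |BE| = 17.1, E = B + 17.1·(cos 86.900°, sin 86.900°) = (40.914, 50.157). The perpendicularity gives EQ at right angles to BE; with |EQ| = 17.5 on the left of BE, Q = E + 17.5·(-0.99854, 0.054079) = (23.440, 51.104). Then |ZQ| = |Q − Z| = 56.223.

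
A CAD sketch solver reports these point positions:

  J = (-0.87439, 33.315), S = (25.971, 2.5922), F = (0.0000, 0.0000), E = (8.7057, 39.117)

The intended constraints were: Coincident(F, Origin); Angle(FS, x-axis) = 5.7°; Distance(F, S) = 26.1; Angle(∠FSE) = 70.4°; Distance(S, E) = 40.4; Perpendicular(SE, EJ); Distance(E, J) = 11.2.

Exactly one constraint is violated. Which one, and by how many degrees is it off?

Perpendicular(SE, EJ) — off by 5.90°.

F = (0.00, 0.00) ✓; FS at 5.700° ✓; |FS| = 26.10 ✓; ∠FSE = 70.40° ✓; |SE| = 40.40 ✓; ∠(SE, EJ) = 95.90° ✗; |EJ| = 11.20 ✓.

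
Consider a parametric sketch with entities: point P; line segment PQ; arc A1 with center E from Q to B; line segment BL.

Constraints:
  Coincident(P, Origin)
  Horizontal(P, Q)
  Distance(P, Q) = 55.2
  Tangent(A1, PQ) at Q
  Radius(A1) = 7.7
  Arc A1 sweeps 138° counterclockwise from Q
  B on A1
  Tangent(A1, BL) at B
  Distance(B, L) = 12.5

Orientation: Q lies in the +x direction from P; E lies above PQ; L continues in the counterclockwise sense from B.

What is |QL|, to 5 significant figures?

22.176

On A1, Q sits at bearing -90° from E; a 138° counterclockwise sweep puts B at bearing 48°, so B = E + 7.7·(cos 48°, sin 48°) = (60.352, 13.422). Tangency of A1 to BL means the radius EB is perpendicular to BL, so BL runs along (−sin 48°, cos 48°); with |BL| = 12.5, L = (51.063, 21.786). Then |QL| = |L − Q| = 22.176.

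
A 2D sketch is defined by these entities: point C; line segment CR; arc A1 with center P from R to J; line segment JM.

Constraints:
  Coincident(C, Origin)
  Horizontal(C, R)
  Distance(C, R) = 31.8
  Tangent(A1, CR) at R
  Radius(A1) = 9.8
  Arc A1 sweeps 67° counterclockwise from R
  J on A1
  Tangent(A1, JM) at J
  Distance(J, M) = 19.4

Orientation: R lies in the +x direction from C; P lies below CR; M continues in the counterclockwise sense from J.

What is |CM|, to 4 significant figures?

28.26

On A1, R sits at bearing 90° from P; a 67° counterclockwise sweep puts J at bearing 157°, so J = P + 9.8·(cos 157°, sin 157°) = (22.78, -5.971). Since A1 is tangent to JM there, PJ ⟂ JM, so JM runs along (−sin 157°, cos 157°); with |JM| = 19.4, M = (15.20, -23.83). Then |CM| = |M − C| = 28.26.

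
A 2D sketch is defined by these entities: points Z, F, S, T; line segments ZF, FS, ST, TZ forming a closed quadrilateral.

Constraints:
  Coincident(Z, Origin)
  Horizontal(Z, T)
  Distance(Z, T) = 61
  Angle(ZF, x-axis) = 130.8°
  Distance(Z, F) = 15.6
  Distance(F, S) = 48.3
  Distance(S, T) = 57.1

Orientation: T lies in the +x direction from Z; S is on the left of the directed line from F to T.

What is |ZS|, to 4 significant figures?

51.25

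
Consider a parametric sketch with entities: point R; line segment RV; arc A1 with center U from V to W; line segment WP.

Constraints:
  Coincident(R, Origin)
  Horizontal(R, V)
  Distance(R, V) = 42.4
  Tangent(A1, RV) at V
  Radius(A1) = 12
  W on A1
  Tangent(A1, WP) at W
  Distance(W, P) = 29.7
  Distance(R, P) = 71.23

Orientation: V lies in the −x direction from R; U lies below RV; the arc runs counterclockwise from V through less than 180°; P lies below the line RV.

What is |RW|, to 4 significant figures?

55.08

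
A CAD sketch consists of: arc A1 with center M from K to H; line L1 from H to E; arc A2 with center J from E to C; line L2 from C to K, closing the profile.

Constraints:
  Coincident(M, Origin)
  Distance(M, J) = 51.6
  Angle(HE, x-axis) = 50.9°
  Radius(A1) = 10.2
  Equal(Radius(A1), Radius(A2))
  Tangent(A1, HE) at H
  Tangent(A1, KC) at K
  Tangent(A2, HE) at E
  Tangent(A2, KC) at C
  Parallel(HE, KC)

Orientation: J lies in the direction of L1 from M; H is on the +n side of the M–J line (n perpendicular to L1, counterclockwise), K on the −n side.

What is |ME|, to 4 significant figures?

52.60

The slot axis is L1's direction at 50.9°, so u = (cos 50.9°, sin 50.9°) = (0.6307, 0.7760) and n = (−sin 50.9°, cos 50.9°) = (-0.7760, 0.6307). M is at the origin and J lies 51.6 along u from M, so J = 51.6·u = (32.54, 40.04). Tangency of A1 to both parallel lines with radius 10.2 puts H and K at M ± 10.2·n: H = (-7.916, 6.433), K = (7.916, -6.433). Equal radii place E and C the same way about J: E = J + 10.2·n = (24.63, 46.48), C = J − 10.2·n = (40.46, 33.61). Then |ME| = |E − M| = 52.60.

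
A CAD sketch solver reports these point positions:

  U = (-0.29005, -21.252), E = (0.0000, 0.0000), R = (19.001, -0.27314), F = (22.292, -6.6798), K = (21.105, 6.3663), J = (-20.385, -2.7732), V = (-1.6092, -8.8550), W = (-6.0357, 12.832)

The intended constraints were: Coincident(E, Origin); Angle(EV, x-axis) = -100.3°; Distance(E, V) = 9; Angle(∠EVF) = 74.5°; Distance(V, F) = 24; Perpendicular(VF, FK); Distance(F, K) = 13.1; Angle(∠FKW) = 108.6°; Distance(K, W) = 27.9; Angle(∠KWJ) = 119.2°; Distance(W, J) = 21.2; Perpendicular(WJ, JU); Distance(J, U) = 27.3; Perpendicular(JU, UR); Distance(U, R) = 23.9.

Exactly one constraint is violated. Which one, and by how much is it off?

Distance(U, R) = 23.9 — off by 4.60.

E = (0.00, 0.00) ✓; EV at -100.3° ✓; |EV| = 9.000 ✓; ∠EVF = 74.50° ✓; |VF| = 24.00 ✓; ∠(VF, FK) = 90.00° ✓; |FK| = 13.10 ✓; ∠FKW = 108.6° ✓; |KW| = 27.90 ✓; ∠KWJ = 119.2° ✓; |WJ| = 21.20 ✓; ∠(WJ, JU) = 90.00° ✓; |JU| = 27.30 ✓; ∠(JU, UR) = 90.00° ✓; |UR| = 28.50 ✗.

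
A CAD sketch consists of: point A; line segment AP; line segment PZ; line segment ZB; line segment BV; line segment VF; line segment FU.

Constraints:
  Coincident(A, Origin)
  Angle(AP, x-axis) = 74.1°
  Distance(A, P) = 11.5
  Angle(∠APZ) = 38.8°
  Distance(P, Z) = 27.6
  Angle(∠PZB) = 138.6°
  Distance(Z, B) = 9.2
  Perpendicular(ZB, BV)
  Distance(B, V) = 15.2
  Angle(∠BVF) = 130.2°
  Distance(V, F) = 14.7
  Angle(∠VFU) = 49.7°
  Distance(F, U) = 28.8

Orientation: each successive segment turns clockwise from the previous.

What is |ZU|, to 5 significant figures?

4.5626

A is at the origin; AP runs at 74.1° with length 11.5, so P = (3.1505, 11.060). ∠APZ = 38.8° gives PZ at -67.100° from the x-axis; with |PZ| = 27.6, Z = (13.890, -14.365). ∠PZB = 138.6° gives ZB at -108.50° from the x-axis; with |ZB| = 9.2, B = (10.971, -23.089). The perpendicularity gives BV at right angles to ZB, so BV runs at 161.50°; with |BV| = 15.2, V = (-3.4434, -18.266). ∠BVF = 130.2° gives VF at 111.70° from the x-axis; with |VF| = 14.7, F = (-8.8786, -4.6080). ∠VFU = 49.7° gives FU at -18.600° from the x-axis; with |FU| = 28.8, U = (18.417, -13.794). Then |ZU| = |U − Z| = 4.5626.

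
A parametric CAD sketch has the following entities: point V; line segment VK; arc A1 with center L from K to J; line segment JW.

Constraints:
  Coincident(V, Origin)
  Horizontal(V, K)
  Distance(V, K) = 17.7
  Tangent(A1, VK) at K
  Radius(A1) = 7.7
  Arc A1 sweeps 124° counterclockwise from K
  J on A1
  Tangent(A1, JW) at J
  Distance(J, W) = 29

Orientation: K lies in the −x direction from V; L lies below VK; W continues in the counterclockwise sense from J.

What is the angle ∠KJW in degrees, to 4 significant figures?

118.0°

V is at the origin; V and K share the same y with |VK| = 17.7 and K on the −x side, so K = (-17.70, 0.000). Since A1 is tangent to VK there, LK ⟂ VK, so L = K + (0, -7.7) = (-17.70, -7.700). On A1, K sits at bearing 90° from L; a 124° counterclockwise sweep puts J at bearing 214°, so J = L + 7.7·(cos 214°, sin 214°) = (-24.08, -12.01). The tangent condition forces LJ to be normal to JW, so JW runs along (−sin 214°, cos 214°); with |JW| = 29.0, W = (-7.867, -36.05). Then cos ∠KJW = JK·JW / (|JK||JW|), giving 118.0°.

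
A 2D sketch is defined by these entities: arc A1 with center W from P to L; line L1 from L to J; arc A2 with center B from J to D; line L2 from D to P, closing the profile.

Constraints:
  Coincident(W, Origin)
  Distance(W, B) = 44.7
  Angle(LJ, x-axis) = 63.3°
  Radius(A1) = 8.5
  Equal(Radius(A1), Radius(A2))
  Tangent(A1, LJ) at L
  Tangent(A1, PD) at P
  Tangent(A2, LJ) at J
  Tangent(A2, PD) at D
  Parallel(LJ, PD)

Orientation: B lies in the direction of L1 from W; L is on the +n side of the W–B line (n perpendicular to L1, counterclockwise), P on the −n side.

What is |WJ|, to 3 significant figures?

45.5

The slot axis is L1's direction at 63.3°, so u = (cos 63.3°, sin 63.3°) = (0.449, 0.893) and n = (−sin 63.3°, cos 63.3°) = (-0.893, 0.449). W is at the origin and B lies 44.7 along u from W, so B = 44.7·u = (20.1, 39.9). Tangency of A1 to both parallel lines with radius 8.5 puts L and P at W ± 8.5·n: L = (-7.59, 3.82), P = (7.59, -3.82). Equal radii place J and D the same way about B: J = B + 8.5·n = (12.5, 43.8), D = B − 8.5·n = (27.7, 36.1). Then |WJ| = |J − W| = 45.5.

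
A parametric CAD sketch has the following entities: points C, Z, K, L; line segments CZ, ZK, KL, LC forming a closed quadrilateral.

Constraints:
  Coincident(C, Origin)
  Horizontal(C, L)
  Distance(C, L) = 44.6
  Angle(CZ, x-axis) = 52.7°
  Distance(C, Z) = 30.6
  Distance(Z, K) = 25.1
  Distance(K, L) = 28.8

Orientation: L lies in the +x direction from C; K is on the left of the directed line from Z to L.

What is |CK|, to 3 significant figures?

51.9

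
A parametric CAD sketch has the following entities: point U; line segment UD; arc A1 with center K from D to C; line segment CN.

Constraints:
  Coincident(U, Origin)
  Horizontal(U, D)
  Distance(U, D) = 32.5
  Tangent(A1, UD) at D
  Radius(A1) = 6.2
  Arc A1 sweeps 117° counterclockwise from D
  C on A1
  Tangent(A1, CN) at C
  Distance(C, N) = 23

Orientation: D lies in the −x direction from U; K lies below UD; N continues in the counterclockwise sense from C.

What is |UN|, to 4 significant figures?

40.39

U is at the origin; U and D share the same y with |UD| = 32.5 and D on the −x side, so D = (-32.50, 0.000). Tangency of A1 to UD means the radius KD is perpendicular to UD, so K = D + (0, -6.2) = (-32.50, -6.200). On A1, D sits at bearing 90° from K; a 117° counterclockwise sweep puts C at bearing 207°, so C = K + 6.2·(cos 207°, sin 207°) = (-38.02, -9.015). Since A1 is tangent to CN there, KC ⟂ CN, so CN runs along (−sin 207°, cos 207°); with |CN| = 23.0, N = (-27.58, -29.51). Then |UN| = |N − U| = 40.39.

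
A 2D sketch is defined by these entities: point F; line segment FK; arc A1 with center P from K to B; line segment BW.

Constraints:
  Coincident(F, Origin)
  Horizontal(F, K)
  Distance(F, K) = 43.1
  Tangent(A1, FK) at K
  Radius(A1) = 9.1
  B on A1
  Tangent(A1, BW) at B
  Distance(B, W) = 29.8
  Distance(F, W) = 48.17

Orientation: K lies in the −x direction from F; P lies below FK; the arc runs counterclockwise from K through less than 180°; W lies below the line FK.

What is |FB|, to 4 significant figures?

52.17

F is at the origin; F and K share the same y with |FK| = 43.1 and K on the −x side, so K = (-43.10, 0.000). A1 meets FK tangentially, so PK is at right angles to FK, so P = K + (0, -9.1) = (-43.10, -9.100). Since PB ⟂ BW (tangency), |PW| = √(9.1² + 29.8²) = 31.16 regardless of where B sits on A1. So W lies on both circle(F, 48.17) and circle(P, 31.16); the below-FK intersection is W = (-30.25, -37.49). B is the foot of the tangent from W: B = (-49.93, -15.11).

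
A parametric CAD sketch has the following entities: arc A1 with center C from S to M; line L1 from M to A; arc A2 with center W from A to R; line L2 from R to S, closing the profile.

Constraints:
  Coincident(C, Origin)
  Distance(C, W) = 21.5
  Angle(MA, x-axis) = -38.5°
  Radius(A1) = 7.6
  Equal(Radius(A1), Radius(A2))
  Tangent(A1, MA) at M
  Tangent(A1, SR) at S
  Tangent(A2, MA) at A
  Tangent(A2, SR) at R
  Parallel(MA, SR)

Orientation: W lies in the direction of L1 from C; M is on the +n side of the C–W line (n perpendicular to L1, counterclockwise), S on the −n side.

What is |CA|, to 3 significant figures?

22.8

The slot axis is L1's direction at -38.5°, so u = (cos -38.5°, sin -38.5°) = (0.783, -0.623) and n = (−sin -38.5°, cos -38.5°) = (0.623, 0.783). C is at the origin and W lies 21.5 along u from C, so W = 21.5·u = (16.8, -13.4). Tangency of A1 to both parallel lines with radius 7.6 puts M and S at C ± 7.6·n: M = (4.73, 5.95), S = (-4.73, -5.95). Equal radii place A and R the same way about W: A = W + 7.6·n = (21.6, -7.44), R = W − 7.6·n = (12.1, -19.3). Then |CA| = |A − C| = 22.8.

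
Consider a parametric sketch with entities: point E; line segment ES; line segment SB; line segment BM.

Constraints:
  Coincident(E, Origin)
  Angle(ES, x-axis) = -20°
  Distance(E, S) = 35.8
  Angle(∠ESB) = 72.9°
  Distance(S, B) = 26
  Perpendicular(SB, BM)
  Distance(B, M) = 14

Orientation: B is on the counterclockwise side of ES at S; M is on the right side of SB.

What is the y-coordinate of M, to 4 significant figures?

13.01

E is at the origin; ES runs at -20.0° with length 35.8, so S = 35.8·(cos -20.0°, sin -20.0°) = (33.64, -12.24). ∠ESB = 72.9°, so SB runs at -20.0° + (180° − 72.9°) = 87.10° from the x-axis; with |SB| = 26.0, B = S + 26.0·(cos 87.10°, sin 87.10°) = (34.96, 13.72). SB is perpendicular to BM; with |BM| = 14.0 on the right of SB, M = B + 14.0·(0.9987, -0.05059) = (48.94, 13.01). So M.y = 13.01.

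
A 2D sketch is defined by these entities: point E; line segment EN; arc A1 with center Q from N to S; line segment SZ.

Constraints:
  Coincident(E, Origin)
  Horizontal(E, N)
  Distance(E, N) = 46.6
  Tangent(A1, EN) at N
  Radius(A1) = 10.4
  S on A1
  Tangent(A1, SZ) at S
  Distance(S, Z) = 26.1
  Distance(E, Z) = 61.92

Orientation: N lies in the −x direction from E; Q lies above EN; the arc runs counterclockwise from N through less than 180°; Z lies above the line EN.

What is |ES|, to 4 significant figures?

40.11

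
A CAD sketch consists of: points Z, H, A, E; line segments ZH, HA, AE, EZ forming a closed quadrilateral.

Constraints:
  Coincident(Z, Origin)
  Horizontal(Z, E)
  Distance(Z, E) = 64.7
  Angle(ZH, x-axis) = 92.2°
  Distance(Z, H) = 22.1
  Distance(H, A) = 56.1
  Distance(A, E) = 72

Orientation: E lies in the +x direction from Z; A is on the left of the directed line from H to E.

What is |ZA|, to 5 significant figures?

74.103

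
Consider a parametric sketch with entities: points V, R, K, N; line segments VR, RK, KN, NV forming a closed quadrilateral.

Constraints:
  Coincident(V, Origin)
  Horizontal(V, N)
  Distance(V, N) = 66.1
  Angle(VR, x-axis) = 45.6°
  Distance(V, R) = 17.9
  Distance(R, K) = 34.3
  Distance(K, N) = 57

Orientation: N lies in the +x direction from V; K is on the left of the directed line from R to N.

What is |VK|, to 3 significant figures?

51.7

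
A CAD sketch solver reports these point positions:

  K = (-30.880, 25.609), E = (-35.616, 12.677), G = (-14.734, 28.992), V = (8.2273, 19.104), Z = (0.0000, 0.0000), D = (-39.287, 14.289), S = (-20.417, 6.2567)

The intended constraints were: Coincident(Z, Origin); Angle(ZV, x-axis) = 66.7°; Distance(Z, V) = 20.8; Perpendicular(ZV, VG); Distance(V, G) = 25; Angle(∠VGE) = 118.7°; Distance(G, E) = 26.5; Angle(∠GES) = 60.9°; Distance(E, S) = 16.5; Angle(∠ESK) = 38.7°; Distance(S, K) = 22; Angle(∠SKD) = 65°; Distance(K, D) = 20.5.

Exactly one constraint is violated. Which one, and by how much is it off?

Distance(K, D) = 20.5 — off by 6.40.

Z = (0.00, 0.00) ✓; ZV at 66.70° ✓; |ZV| = 20.80 ✓; ∠(ZV, VG) = 90.00° ✓; |VG| = 25.00 ✓; ∠VGE = 118.7° ✓; |GE| = 26.50 ✓; ∠GES = 60.90° ✓; |ES| = 16.50 ✓; ∠ESK = 38.70° ✓; |SK| = 22.00 ✓; ∠SKD = 65.00° ✓; |KD| = 14.10 ✗.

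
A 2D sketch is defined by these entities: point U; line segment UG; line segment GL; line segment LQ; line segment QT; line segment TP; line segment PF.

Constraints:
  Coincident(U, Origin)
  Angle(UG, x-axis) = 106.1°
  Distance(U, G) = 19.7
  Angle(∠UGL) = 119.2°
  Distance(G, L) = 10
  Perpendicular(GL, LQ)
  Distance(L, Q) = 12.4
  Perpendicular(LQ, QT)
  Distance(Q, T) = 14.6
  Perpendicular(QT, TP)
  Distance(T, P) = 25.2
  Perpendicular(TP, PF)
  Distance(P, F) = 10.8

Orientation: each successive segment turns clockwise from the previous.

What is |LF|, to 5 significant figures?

13.352

U is at the origin; UG runs at 106.1° with length 19.7, so G = (-5.4631, 18.927). ∠UGL = 119.2° gives GL at 45.300° from the x-axis; with |GL| = 10.0, L = (1.5708, 26.035). The perpendicularity gives LQ at right angles to GL, so LQ runs at -44.700°; with |LQ| = 12.4, Q = (10.385, 17.313). The perpendicularity gives QT at right angles to LQ, so QT runs at -134.70°; with |QT| = 14.6, T = (0.11520, 6.9356). QT is perpendicular to TP, so TP runs at 135.30°; with |TP| = 25.2, P = (-17.797, 24.661). TP ⟂ PF, so PF runs at 45.300°; with |PF| = 10.8, F = (-10.200, 32.338). Then |LF| = |F − L| = 13.352.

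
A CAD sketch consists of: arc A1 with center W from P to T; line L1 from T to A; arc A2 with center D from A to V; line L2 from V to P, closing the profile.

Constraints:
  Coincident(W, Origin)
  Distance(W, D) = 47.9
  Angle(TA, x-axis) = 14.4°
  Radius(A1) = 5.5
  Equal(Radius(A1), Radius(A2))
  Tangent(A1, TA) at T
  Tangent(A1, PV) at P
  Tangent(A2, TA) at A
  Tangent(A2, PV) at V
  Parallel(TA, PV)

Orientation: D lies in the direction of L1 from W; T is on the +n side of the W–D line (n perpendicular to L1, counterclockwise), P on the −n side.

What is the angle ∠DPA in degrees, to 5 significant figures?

6.3833°

The slot axis is L1's direction at 14.4°, so u = (cos 14.4°, sin 14.4°) = (0.96858, 0.24869) and n = (−sin 14.4°, cos 14.4°) = (-0.24869, 0.96858). W is at the origin and D lies 47.9 along u from W, so D = 47.9·u = (46.395, 11.912). Tangency of A1 to both parallel lines with radius 5.5 puts T and P at W ± 5.5·n: T = (-1.3678, 5.3272), P = (1.3678, -5.3272). Equal radii place A and V the same way about D: A = D + 5.5·n = (45.027, 17.239), V = D − 5.5·n = (47.763, 6.5850). Then cos ∠DPA = PD·PA / (|PD||PA|), giving 6.3833°.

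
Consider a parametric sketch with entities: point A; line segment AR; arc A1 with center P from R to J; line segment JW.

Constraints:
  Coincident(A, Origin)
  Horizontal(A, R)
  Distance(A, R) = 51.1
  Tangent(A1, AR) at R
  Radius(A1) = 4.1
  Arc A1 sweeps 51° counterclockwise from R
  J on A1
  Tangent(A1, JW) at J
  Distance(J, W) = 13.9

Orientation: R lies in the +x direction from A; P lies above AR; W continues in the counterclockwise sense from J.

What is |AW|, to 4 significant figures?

64.23

A is at the origin; AR is horizontal with |AR| = 51.1 and R on the +x side, so R = (51.10, 0.000). A1 meets AR tangentially, so PR is at right angles to AR, so P = R + (0, 4.1) = (51.10, 4.100). On A1, R sits at bearing -90° from P; a 51° counterclockwise sweep puts J at bearing -39°, so J = P + 4.1·(cos -39°, sin -39°) = (54.29, 1.520). Tangency of A1 to JW means the radius PJ is perpendicular to JW, so JW runs along (−sin -39°, cos -39°); with |JW| = 13.9, W = (63.03, 12.32). Then |AW| = |W − A| = 64.23.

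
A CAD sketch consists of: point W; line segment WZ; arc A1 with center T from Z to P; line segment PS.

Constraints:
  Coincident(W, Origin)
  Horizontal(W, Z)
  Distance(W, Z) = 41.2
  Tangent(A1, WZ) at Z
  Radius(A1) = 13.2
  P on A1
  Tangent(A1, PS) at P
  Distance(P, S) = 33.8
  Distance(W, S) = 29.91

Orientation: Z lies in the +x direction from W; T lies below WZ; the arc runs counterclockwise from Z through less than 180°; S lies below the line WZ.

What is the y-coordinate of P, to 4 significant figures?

-4.136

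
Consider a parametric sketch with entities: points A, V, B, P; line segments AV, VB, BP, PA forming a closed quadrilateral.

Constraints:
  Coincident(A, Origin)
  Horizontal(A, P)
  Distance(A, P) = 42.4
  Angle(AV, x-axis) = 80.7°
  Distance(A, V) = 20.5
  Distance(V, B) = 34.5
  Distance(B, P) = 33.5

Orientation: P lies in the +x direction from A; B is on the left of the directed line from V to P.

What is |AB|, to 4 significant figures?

48.28

A is at the origin; AP is horizontal with |AP| = 42.4 and P in +x, so P = (42.4, 0). AV runs at 80.7° with |AV| = 20.5, so V = (3.313, 20.23). B is determined by |VB| = 34.5 and |BP| = 33.5 together: it lies at the intersection of circle(V, 34.5) and circle(P, 33.5). With |VP| = 44.01, the foot of the radical line on VP is 22.78 from V and the perpendicular offset is √(34.5² − 22.78²) = 25.91. Taking the left-of-VP solution: B = (35.45, 32.77).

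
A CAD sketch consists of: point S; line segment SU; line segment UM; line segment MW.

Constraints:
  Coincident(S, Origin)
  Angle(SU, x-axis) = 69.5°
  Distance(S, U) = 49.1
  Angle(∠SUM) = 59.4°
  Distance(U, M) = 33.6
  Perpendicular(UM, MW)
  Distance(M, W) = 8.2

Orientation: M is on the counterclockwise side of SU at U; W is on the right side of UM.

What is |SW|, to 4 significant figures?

51.19

S is at the origin; SU runs at 69.5° with length 49.1, so U = 49.1·(cos 69.5°, sin 69.5°) = (17.20, 45.99). ∠SUM = 59.4°, so UM runs at 69.5° + (180° − 59.4°) = 190.1° from the x-axis; with |UM| = 33.6, M = U + 33.6·(cos 190.1°, sin 190.1°) = (-15.88, 40.10). The perpendicularity gives MW at right angles to UM; with |MW| = 8.2 on the right of UM, W = M + 8.2·(-0.1754, 0.9845) = (-17.32, 48.17). Then |SW| = |W − S| = 51.19.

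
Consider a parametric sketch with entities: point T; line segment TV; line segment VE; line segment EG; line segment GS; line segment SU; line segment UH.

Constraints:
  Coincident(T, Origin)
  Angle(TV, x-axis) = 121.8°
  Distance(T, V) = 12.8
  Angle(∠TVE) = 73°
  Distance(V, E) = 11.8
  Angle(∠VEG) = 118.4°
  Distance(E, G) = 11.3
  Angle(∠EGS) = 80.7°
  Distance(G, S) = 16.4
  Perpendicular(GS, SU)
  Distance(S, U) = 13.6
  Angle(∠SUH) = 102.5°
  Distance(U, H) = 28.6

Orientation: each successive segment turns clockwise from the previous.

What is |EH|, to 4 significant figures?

15.90

The perpendicularity gives SU at right angles to GS, so SU runs at 123.9°; with |SU| = 13.6, U = (-8.799, 7.797). ∠SUH = 102.5° gives UH at 46.40° from the x-axis; with |UH| = 28.6, H = (10.92, 28.51). Then |EH| = |H − E| = 15.90.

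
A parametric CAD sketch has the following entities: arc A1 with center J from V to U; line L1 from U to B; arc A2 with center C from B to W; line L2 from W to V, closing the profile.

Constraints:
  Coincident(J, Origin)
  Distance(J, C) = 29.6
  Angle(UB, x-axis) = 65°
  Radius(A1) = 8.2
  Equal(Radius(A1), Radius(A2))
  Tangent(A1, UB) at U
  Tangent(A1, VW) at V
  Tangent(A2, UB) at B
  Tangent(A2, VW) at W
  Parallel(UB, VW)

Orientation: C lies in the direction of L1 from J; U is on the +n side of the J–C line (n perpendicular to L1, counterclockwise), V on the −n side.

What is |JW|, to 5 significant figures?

30.715

Tangency of A1 to both parallel lines with radius 8.2 puts U and V at J ± 8.2·n: U = (-7.4317, 3.4655), V = (7.4317, -3.4655). Equal radii place B and W the same way about C: B = C + 8.2·n = (5.0778, 30.292), W = C − 8.2·n = (19.941, 23.361). Then |JW| = |W − J| = 30.715.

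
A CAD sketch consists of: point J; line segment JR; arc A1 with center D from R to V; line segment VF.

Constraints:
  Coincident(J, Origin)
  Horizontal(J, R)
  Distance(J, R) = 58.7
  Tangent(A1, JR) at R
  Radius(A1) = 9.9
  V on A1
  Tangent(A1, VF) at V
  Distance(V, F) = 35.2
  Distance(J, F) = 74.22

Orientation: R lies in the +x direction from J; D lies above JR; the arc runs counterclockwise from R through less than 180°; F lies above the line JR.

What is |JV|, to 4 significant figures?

69.36

Checks: |DV| = 9.900 ✓; ∠(DV, VF) = 90.00° ✓; |VF| = 35.20 ✓; |JF| = 74.22 ✓.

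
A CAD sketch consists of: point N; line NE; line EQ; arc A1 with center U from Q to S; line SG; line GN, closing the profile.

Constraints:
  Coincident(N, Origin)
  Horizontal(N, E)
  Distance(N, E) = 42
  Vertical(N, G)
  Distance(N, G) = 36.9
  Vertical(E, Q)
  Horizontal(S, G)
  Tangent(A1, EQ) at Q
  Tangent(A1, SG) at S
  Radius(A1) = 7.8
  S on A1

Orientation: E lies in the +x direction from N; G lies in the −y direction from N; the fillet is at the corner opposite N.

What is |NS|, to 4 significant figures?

50.31

N is at the origin; NE is horizontal with |NE| = 42.0 and E on the +x side, so E = (42.00, 0.000). N and G share the same x with |NG| = 36.9 and G on the −y side, so G = (0.000, -36.90). The virtual corner opposite N is at (42.00, -36.90). Since A1 is tangent to EQ there, UQ ⟂ EQ and since A1 is tangent to SG there, US ⟂ SG, with radius 7.8, so the center U sits 7.8 in from both sides at U = (34.20, -29.10). That places the tangent points at Q = (42.00, -29.10) on EQ and S = (34.20, -36.90) on SG. Then |NS| = |S − N| = 50.31.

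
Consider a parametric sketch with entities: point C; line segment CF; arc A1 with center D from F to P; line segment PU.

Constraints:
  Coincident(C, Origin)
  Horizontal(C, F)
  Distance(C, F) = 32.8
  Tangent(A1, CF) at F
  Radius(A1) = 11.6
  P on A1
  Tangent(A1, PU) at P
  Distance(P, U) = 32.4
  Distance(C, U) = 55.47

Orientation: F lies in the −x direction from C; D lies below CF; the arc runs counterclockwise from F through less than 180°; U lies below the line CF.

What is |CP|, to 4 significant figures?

46.38

C is at the origin; C and F share the same y with |CF| = 32.8 and F on the −x side, so F = (-32.80, 0.000). Tangency of A1 to CF means the radius DF is perpendicular to CF, so D = F + (0, -11.6) = (-32.80, -11.60). Since DP ⟂ PU (tangency), |DU| = √(11.6² + 32.4²) = 34.41 regardless of where P sits on A1. So U lies on both circle(C, 55.47) and circle(D, 34.41); the below-CF intersection is U = (-31.04, -45.97). P is the foot of the tangent from U: P = (-43.51, -16.06).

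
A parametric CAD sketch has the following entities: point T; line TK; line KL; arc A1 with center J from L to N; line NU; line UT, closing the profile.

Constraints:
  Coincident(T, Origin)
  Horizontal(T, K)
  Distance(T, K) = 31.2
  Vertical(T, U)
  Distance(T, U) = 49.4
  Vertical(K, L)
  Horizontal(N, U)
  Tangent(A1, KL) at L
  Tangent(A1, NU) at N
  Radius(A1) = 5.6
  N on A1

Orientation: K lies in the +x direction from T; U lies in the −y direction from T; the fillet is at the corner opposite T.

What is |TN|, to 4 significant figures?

55.64

T is at the origin; TK is horizontal with |TK| = 31.2 and K on the +x side, so K = (31.20, 0.000). TU is vertical with |TU| = 49.4 and U on the −y side, so U = (0.000, -49.40). The virtual corner opposite T is at (31.20, -49.40). A1 meets KL tangentially, so JL is at right angles to KL and since A1 is tangent to NU there, JN ⟂ NU, with radius 5.6, so the center J sits 5.6 in from both sides at J = (25.60, -43.80). That places the tangent points at L = (31.20, -43.80) on KL and N = (25.60, -49.40) on NU. Then |TN| = |N − T| = 55.64.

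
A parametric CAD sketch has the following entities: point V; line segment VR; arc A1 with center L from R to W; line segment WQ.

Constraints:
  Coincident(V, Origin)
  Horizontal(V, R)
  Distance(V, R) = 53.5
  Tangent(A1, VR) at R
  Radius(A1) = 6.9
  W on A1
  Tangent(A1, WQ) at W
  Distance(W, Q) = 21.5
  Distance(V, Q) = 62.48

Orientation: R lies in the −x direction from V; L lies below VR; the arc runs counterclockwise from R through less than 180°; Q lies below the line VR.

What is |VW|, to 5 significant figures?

60.806

V is at the origin; V and R share the same y with |VR| = 53.5 and R on the −x side, so R = (-53.500, 0.0000). Since A1 is tangent to VR there, LR ⟂ VR, so L = R + (0, -6.9) = (-53.500, -6.9000). Since LW ⟂ WQ (tangency), |LQ| = √(6.9² + 21.5²) = 22.580 regardless of where W sits on A1. So Q lies on both circle(V, 62.48) and circle(L, 22.580); the below-VR intersection is Q = (-55.119, -29.422). W is the foot of the tangent from Q: W = (-60.204, -8.5320).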